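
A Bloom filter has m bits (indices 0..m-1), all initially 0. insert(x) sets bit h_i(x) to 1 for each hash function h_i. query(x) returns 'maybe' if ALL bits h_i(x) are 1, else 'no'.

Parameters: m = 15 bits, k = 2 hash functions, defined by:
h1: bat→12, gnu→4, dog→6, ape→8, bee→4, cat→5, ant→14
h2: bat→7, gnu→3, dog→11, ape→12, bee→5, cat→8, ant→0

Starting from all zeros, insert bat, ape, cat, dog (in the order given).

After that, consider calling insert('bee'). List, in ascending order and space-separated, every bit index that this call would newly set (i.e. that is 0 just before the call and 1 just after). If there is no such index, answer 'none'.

Answer: 4

Derivation:
Start: bits=000000000000000
After insert 'bat': sets bits 7 12 -> bits=000000010000100
After insert 'ape': sets bits 8 12 -> bits=000000011000100
After insert 'cat': sets bits 5 8 -> bits=000001011000100
After insert 'dog': sets bits 6 11 -> bits=000001111001100
insert 'bee' would touch bits 4 5; currently bit4=0, bit5=1
Bits that are 0 among those (would change 0->1): 4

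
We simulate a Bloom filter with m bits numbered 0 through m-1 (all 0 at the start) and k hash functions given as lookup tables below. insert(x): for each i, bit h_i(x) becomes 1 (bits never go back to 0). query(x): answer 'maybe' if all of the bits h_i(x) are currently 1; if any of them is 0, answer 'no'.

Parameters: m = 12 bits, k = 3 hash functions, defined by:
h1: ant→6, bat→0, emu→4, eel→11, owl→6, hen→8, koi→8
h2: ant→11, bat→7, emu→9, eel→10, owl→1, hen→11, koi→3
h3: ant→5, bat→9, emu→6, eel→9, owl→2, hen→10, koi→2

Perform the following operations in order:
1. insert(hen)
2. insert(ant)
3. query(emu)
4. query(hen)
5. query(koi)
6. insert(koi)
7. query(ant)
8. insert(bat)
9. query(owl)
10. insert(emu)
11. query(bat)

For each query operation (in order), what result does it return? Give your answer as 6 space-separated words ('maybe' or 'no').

Answer: no maybe no maybe no maybe

Derivation:
Start: bits=000000000000
Op 1: insert hen -> sets bits 8 10 11 -> bits=000000001011
Op 2: insert ant -> sets bits 5 6 11 -> bits=000001101011
Op 3: query emu -> checks bit4=0, bit6=1, bit9=0 (has a 0) -> no
Op 4: query hen -> checks bit8=1, bit10=1, bit11=1 (all 1) -> maybe
Op 5: query koi -> checks bit2=0, bit3=0, bit8=1 (has a 0) -> no
Op 6: insert koi -> sets bits 2 3 8 -> bits=001101101011
Op 7: query ant -> checks bit5=1, bit6=1, bit11=1 (all 1) -> maybe
Op 8: insert bat -> sets bits 0 7 9 -> bits=101101111111
Op 9: query owl -> checks bit1=0, bit2=1, bit6=1 (has a 0) -> no
Op 10: insert emu -> sets bits 4 6 9 -> bits=101111111111
Op 11: query bat -> checks bit0=1, bit7=1, bit9=1 (all 1) -> maybe
Query results in order: no maybe no maybe no maybe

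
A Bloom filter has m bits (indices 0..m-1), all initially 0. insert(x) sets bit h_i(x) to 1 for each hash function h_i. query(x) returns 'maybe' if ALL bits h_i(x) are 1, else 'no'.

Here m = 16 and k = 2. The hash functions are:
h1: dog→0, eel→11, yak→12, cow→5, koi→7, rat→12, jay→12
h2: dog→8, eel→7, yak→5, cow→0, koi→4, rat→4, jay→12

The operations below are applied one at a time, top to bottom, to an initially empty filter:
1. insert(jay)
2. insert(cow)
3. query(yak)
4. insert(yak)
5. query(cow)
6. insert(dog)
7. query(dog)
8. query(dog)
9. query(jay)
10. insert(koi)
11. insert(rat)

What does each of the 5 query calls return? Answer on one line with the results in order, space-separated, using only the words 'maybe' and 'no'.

Start: bits=0000000000000000
Op 1: insert jay -> sets bits 12 -> bits=0000000000001000
Op 2: insert cow -> sets bits 0 5 -> bits=1000010000001000
Op 3: query yak -> checks bit5=1, bit12=1 (all 1) -> maybe
Op 4: insert yak -> sets bits 5 12 -> bits=1000010000001000
Op 5: query cow -> checks bit0=1, bit5=1 (all 1) -> maybe
Op 6: insert dog -> sets bits 0 8 -> bits=1000010010001000
Op 7: query dog -> checks bit0=1, bit8=1 (all 1) -> maybe
Op 8: query dog -> checks bit0=1, bit8=1 (all 1) -> maybe
Op 9: query jay -> checks bit12=1 (all 1) -> maybe
Op 10: insert koi -> sets bits 4 7 -> bits=1000110110001000
Op 11: insert rat -> sets bits 4 12 -> bits=1000110110001000
Query results in order: maybe maybe maybe maybe maybe

Answer: maybe maybe maybe maybe maybe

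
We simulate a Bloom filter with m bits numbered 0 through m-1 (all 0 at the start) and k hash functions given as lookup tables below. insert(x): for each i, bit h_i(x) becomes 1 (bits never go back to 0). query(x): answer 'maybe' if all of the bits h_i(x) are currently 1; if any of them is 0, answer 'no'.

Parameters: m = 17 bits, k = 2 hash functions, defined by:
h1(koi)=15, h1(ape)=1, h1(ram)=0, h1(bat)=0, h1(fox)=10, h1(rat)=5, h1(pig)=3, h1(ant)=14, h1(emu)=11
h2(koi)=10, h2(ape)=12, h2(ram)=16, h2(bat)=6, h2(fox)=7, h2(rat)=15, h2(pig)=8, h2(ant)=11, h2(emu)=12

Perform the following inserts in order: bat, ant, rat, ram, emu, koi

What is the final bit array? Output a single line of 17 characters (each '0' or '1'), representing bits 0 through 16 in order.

Start: bits=00000000000000000
After insert 'bat': sets bits 0 6 -> bits=10000010000000000
After insert 'ant': sets bits 11 14 -> bits=10000010000100100
After insert 'rat': sets bits 5 15 -> bits=10000110000100110
After insert 'ram': sets bits 0 16 -> bits=10000110000100111
After insert 'emu': sets bits 11 12 -> bits=10000110000110111
After insert 'koi': sets bits 10 15 -> bits=10000110001110111

Answer: 10000110001110111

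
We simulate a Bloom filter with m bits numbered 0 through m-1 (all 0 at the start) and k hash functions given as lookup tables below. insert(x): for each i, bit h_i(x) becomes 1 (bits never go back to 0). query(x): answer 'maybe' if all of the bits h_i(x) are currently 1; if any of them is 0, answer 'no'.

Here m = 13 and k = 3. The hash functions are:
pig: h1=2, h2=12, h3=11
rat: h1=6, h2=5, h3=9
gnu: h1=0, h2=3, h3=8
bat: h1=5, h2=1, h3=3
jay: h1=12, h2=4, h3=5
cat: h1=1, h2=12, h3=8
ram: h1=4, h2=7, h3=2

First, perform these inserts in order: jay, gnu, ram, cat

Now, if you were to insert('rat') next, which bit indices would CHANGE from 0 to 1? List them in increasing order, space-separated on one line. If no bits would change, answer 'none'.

Start: bits=0000000000000
After insert 'jay': sets bits 4 5 12 -> bits=0000110000001
After insert 'gnu': sets bits 0 3 8 -> bits=1001110010001
After insert 'ram': sets bits 2 4 7 -> bits=1011110110001
After insert 'cat': sets bits 1 8 12 -> bits=1111110110001
insert 'rat' would touch bits 5 6 9; currently bit5=1, bit6=0, bit9=0
Bits that are 0 among those (would change 0->1): 6 9

Answer: 6 9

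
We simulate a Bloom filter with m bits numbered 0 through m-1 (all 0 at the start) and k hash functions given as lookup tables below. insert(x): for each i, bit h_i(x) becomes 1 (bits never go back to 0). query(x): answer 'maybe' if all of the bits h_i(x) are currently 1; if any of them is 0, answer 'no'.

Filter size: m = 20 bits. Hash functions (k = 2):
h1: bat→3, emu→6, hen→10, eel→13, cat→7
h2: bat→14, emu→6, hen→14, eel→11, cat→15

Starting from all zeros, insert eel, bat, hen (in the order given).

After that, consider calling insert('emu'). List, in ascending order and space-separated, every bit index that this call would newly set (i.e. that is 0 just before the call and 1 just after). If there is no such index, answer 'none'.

Answer: 6

Derivation:
Start: bits=00000000000000000000
After insert 'eel': sets bits 11 13 -> bits=00000000000101000000
After insert 'bat': sets bits 3 14 -> bits=00010000000101100000
After insert 'hen': sets bits 10 14 -> bits=00010000001101100000
insert 'emu' would touch bits 6; currently bit6=0
Bits that are 0 among those (would change 0->1): 6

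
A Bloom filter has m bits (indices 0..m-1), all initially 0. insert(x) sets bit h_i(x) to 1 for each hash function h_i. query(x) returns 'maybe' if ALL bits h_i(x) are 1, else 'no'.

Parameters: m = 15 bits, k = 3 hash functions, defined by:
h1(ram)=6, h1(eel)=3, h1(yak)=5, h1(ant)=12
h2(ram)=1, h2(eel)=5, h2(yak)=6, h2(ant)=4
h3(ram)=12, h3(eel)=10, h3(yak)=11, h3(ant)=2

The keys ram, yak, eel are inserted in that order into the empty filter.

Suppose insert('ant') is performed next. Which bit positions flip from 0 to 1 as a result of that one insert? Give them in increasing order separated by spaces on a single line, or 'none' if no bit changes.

Start: bits=000000000000000
After insert 'ram': sets bits 1 6 12 -> bits=010000100000100
After insert 'yak': sets bits 5 6 11 -> bits=010001100001100
After insert 'eel': sets bits 3 5 10 -> bits=010101100011100
insert 'ant' would touch bits 2 4 12; currently bit2=0, bit4=0, bit12=1
Bits that are 0 among those (would change 0->1): 2 4

Answer: 2 4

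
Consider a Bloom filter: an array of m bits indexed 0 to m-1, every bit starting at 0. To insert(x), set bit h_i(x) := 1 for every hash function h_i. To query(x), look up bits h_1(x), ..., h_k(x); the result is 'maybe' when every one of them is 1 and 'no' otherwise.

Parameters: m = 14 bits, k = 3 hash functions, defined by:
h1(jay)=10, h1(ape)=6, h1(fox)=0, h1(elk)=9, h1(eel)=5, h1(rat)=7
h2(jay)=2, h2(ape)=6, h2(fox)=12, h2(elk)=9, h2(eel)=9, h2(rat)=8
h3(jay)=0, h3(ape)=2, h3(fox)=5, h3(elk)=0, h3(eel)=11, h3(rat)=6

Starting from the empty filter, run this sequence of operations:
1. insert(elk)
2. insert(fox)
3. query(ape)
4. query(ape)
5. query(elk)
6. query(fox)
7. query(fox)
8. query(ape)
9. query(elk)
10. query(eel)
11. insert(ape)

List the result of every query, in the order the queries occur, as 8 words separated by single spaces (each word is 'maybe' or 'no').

Start: bits=00000000000000
Op 1: insert elk -> sets bits 0 9 -> bits=10000000010000
Op 2: insert fox -> sets bits 0 5 12 -> bits=10000100010010
Op 3: query ape -> checks bit2=0, bit6=0 (has a 0) -> no
Op 4: query ape -> checks bit2=0, bit6=0 (has a 0) -> no
Op 5: query elk -> checks bit0=1, bit9=1 (all 1) -> maybe
Op 6: query fox -> checks bit0=1, bit5=1, bit12=1 (all 1) -> maybe
Op 7: query fox -> checks bit0=1, bit5=1, bit12=1 (all 1) -> maybe
Op 8: query ape -> checks bit2=0, bit6=0 (has a 0) -> no
Op 9: query elk -> checks bit0=1, bit9=1 (all 1) -> maybe
Op 10: query eel -> checks bit5=1, bit9=1, bit11=0 (has a 0) -> no
Op 11: insert ape -> sets bits 2 6 -> bits=10100110010010
Query results in order: no no maybe maybe maybe no maybe no

Answer: no no maybe maybe maybe no maybe no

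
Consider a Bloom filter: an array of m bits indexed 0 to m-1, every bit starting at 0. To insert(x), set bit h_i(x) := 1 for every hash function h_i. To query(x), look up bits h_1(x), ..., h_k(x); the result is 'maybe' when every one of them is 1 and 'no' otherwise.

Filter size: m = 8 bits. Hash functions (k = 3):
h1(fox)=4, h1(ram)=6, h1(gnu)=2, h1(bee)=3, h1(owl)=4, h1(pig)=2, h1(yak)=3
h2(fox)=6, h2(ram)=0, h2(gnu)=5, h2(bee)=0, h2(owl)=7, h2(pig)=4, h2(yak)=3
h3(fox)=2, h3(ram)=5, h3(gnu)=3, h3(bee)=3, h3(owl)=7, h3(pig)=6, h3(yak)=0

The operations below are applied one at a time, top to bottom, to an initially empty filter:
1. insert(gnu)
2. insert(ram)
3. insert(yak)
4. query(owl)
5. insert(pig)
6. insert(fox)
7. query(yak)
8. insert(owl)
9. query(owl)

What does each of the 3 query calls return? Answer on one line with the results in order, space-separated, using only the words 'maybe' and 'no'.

Start: bits=00000000
Op 1: insert gnu -> sets bits 2 3 5 -> bits=00110100
Op 2: insert ram -> sets bits 0 5 6 -> bits=10110110
Op 3: insert yak -> sets bits 0 3 -> bits=10110110
Op 4: query owl -> checks bit4=0, bit7=0 (has a 0) -> no
Op 5: insert pig -> sets bits 2 4 6 -> bits=10111110
Op 6: insert fox -> sets bits 2 4 6 -> bits=10111110
Op 7: query yak -> checks bit0=1, bit3=1 (all 1) -> maybe
Op 8: insert owl -> sets bits 4 7 -> bits=10111111
Op 9: query owl -> checks bit4=1, bit7=1 (all 1) -> maybe
Query results in order: no maybe maybe

Answer: no maybe maybe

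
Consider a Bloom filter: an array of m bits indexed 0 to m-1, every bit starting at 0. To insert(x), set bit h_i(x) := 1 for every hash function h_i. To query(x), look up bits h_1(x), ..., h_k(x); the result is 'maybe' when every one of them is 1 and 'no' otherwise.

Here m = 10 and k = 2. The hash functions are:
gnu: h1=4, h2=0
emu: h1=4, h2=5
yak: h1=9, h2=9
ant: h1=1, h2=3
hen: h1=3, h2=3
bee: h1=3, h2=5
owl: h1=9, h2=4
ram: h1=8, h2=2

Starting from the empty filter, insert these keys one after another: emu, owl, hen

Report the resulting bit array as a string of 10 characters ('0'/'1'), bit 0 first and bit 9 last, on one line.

Start: bits=0000000000
After insert 'emu': sets bits 4 5 -> bits=0000110000
After insert 'owl': sets bits 4 9 -> bits=0000110001
After insert 'hen': sets bits 3 -> bits=0001110001

Answer: 0001110001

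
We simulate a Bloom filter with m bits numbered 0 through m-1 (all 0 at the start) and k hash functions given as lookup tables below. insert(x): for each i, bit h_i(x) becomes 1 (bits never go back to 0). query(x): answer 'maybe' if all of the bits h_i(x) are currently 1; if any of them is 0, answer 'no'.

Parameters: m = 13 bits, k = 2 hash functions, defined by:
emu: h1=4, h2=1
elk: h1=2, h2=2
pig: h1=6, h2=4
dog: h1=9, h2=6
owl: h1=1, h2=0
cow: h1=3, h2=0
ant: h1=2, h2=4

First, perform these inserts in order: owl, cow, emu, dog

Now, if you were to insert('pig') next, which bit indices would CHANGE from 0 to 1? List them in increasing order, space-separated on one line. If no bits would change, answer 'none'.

Answer: none

Derivation:
Start: bits=0000000000000
After insert 'owl': sets bits 0 1 -> bits=1100000000000
After insert 'cow': sets bits 0 3 -> bits=1101000000000
After insert 'emu': sets bits 1 4 -> bits=1101100000000
After insert 'dog': sets bits 6 9 -> bits=1101101001000
insert 'pig' would touch bits 4 6; currently bit4=1, bit6=1
Bits that are 0 among those (would change 0->1): none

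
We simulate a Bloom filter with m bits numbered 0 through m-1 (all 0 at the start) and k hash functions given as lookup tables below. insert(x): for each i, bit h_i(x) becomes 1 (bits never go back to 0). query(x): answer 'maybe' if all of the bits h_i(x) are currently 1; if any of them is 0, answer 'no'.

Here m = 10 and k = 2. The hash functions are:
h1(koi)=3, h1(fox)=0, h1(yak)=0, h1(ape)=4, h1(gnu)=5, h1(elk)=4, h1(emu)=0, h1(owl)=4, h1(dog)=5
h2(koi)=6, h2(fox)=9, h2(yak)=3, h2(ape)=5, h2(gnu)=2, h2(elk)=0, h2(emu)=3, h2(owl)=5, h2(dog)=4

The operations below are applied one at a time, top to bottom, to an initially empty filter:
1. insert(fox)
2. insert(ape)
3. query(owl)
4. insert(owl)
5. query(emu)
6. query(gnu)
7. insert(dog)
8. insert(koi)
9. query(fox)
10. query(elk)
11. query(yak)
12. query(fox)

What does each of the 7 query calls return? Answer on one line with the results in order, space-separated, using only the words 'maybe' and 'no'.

Start: bits=0000000000
Op 1: insert fox -> sets bits 0 9 -> bits=1000000001
Op 2: insert ape -> sets bits 4 5 -> bits=1000110001
Op 3: query owl -> checks bit4=1, bit5=1 (all 1) -> maybe
Op 4: insert owl -> sets bits 4 5 -> bits=1000110001
Op 5: query emu -> checks bit0=1, bit3=0 (has a 0) -> no
Op 6: query gnu -> checks bit2=0, bit5=1 (has a 0) -> no
Op 7: insert dog -> sets bits 4 5 -> bits=1000110001
Op 8: insert koi -> sets bits 3 6 -> bits=1001111001
Op 9: query fox -> checks bit0=1, bit9=1 (all 1) -> maybe
Op 10: query elk -> checks bit0=1, bit4=1 (all 1) -> maybe
Op 11: query yak -> checks bit0=1, bit3=1 (all 1) -> maybe
Op 12: query fox -> checks bit0=1, bit9=1 (all 1) -> maybe
Query results in order: maybe no no maybe maybe maybe maybe

Answer: maybe no no maybe maybe maybe maybe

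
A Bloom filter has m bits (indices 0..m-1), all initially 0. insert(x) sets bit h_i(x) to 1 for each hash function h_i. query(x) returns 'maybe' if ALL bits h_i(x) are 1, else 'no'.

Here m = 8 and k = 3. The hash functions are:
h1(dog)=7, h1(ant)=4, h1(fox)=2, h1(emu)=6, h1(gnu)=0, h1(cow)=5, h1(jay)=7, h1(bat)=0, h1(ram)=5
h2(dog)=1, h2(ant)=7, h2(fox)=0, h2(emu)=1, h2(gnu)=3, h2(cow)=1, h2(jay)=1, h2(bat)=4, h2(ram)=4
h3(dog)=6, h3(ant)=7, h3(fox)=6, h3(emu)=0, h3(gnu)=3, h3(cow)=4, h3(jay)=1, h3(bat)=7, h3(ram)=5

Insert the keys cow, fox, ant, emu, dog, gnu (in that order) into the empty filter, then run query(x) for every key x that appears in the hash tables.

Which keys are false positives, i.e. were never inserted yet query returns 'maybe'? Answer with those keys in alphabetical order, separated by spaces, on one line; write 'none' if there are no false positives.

Start: bits=00000000
After insert 'cow': sets bits 1 4 5 -> bits=01001100
After insert 'fox': sets bits 0 2 6 -> bits=11101110
After insert 'ant': sets bits 4 7 -> bits=11101111
After insert 'emu': sets bits 0 1 6 -> bits=11101111
After insert 'dog': sets bits 1 6 7 -> bits=11101111
After insert 'gnu': sets bits 0 3 -> bits=11111111
Not inserted: bat jay ram — query each against bits=11111111:
query bat: checks bit0=1, bit4=1, bit7=1 (all 1) -> maybe => FALSE POSITIVE
query jay: checks bit1=1, bit7=1 (all 1) -> maybe => FALSE POSITIVE
query ram: checks bit4=1, bit5=1 (all 1) -> maybe => FALSE POSITIVE
False positives (alphabetical): bat jay ram

Answer: bat jay ram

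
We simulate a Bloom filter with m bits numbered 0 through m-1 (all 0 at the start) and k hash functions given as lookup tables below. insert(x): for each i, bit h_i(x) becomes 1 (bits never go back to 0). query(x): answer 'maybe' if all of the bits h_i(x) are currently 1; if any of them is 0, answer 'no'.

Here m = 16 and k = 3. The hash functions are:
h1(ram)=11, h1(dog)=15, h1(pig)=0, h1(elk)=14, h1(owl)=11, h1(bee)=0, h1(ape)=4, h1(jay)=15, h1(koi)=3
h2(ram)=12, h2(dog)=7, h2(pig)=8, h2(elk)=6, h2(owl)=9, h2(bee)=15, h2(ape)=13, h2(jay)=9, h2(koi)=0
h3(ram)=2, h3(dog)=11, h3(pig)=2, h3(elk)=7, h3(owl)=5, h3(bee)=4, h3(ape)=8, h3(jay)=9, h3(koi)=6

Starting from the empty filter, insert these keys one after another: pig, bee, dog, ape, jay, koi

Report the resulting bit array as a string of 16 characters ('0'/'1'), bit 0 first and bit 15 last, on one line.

Start: bits=0000000000000000
After insert 'pig': sets bits 0 2 8 -> bits=1010000010000000
After insert 'bee': sets bits 0 4 15 -> bits=1010100010000001
After insert 'dog': sets bits 7 11 15 -> bits=1010100110010001
After insert 'ape': sets bits 4 8 13 -> bits=1010100110010101
After insert 'jay': sets bits 9 15 -> bits=1010100111010101
After insert 'koi': sets bits 0 3 6 -> bits=1011101111010101

Answer: 1011101111010101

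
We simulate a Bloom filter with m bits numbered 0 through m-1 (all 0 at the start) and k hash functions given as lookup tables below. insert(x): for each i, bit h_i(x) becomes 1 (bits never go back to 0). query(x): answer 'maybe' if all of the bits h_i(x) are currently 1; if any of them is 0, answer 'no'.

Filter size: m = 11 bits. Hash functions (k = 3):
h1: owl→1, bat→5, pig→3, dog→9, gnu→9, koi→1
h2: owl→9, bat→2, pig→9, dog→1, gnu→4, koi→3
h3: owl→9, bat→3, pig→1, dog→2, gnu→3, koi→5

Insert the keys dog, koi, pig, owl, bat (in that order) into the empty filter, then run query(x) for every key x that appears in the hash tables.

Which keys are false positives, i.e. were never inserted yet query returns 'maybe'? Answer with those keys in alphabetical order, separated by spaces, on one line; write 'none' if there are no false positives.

Start: bits=00000000000
After insert 'dog': sets bits 1 2 9 -> bits=01100000010
After insert 'koi': sets bits 1 3 5 -> bits=01110100010
After insert 'pig': sets bits 1 3 9 -> bits=01110100010
After insert 'owl': sets bits 1 9 -> bits=01110100010
After insert 'bat': sets bits 2 3 5 -> bits=01110100010
Not inserted: gnu — query each against bits=01110100010:
query gnu: checks bit3=1, bit4=0, bit9=1 (has a 0) -> no => not a false positive
False positives (alphabetical): none

Answer: none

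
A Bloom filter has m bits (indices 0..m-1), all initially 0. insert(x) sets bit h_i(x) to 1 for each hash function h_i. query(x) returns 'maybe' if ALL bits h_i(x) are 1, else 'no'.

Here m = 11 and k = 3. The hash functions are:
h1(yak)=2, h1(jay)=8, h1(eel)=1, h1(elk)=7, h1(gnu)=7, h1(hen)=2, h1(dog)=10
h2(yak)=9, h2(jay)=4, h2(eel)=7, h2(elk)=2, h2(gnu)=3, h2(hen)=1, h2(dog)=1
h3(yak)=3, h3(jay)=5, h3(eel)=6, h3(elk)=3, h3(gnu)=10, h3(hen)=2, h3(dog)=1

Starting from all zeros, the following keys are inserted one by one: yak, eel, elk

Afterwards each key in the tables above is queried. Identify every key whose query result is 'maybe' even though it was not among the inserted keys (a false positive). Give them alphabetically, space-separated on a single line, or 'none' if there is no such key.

Answer: hen

Derivation:
Start: bits=00000000000
After insert 'yak': sets bits 2 3 9 -> bits=00110000010
After insert 'eel': sets bits 1 6 7 -> bits=01110011010
After insert 'elk': sets bits 2 3 7 -> bits=01110011010
Not inserted: dog gnu hen jay — query each against bits=01110011010:
query dog: checks bit1=1, bit10=0 (has a 0) -> no => not a false positive
query gnu: checks bit3=1, bit7=1, bit10=0 (has a 0) -> no => not a false positive
query hen: checks bit1=1, bit2=1 (all 1) -> maybe => FALSE POSITIVE
query jay: checks bit4=0, bit5=0, bit8=0 (has a 0) -> no => not a false positive
False positives (alphabetical): hen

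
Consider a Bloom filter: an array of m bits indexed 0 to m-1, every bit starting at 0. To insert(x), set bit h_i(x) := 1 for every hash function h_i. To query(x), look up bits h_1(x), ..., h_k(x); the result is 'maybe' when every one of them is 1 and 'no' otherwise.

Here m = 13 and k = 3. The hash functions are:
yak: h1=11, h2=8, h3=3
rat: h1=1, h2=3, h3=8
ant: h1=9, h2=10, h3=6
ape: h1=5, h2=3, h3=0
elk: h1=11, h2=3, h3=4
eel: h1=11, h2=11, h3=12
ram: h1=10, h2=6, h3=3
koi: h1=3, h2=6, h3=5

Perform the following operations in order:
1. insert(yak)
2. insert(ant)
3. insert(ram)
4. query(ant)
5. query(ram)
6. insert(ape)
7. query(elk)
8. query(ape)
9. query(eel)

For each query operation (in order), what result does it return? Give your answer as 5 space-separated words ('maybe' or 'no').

Start: bits=0000000000000
Op 1: insert yak -> sets bits 3 8 11 -> bits=0001000010010
Op 2: insert ant -> sets bits 6 9 10 -> bits=0001001011110
Op 3: insert ram -> sets bits 3 6 10 -> bits=0001001011110
Op 4: query ant -> checks bit6=1, bit9=1, bit10=1 (all 1) -> maybe
Op 5: query ram -> checks bit3=1, bit6=1, bit10=1 (all 1) -> maybe
Op 6: insert ape -> sets bits 0 3 5 -> bits=1001011011110
Op 7: query elk -> checks bit3=1, bit4=0, bit11=1 (has a 0) -> no
Op 8: query ape -> checks bit0=1, bit3=1, bit5=1 (all 1) -> maybe
Op 9: query eel -> checks bit11=1, bit12=0 (has a 0) -> no
Query results in order: maybe maybe no maybe no

Answer: maybe maybe no maybe no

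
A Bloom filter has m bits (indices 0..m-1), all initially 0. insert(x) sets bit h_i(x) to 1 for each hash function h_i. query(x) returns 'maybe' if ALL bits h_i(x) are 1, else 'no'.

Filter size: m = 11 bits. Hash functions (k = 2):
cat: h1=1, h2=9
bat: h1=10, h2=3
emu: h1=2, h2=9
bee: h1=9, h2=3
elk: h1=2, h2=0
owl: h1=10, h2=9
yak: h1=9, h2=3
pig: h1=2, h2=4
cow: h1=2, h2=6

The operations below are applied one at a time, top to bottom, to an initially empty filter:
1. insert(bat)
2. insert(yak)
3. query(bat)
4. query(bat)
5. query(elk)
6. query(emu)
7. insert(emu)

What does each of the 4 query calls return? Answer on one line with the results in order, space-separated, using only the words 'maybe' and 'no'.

Answer: maybe maybe no no

Derivation:
Start: bits=00000000000
Op 1: insert bat -> sets bits 3 10 -> bits=00010000001
Op 2: insert yak -> sets bits 3 9 -> bits=00010000011
Op 3: query bat -> checks bit3=1, bit10=1 (all 1) -> maybe
Op 4: query bat -> checks bit3=1, bit10=1 (all 1) -> maybe
Op 5: query elk -> checks bit0=0, bit2=0 (has a 0) -> no
Op 6: query emu -> checks bit2=0, bit9=1 (has a 0) -> no
Op 7: insert emu -> sets bits 2 9 -> bits=00110000011
Query results in order: maybe maybe no no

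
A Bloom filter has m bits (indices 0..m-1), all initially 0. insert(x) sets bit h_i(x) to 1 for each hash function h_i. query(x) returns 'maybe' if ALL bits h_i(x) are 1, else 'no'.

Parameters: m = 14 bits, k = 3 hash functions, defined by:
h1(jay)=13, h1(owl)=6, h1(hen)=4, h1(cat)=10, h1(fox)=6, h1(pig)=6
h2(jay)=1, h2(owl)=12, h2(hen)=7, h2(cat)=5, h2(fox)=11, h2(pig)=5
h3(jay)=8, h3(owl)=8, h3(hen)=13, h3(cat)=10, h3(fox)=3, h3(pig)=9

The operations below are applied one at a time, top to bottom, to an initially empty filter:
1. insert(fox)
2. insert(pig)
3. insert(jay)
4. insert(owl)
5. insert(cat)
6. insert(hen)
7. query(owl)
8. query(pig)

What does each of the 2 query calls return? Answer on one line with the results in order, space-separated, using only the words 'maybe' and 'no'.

Start: bits=00000000000000
Op 1: insert fox -> sets bits 3 6 11 -> bits=00010010000100
Op 2: insert pig -> sets bits 5 6 9 -> bits=00010110010100
Op 3: insert jay -> sets bits 1 8 13 -> bits=01010110110101
Op 4: insert owl -> sets bits 6 8 12 -> bits=01010110110111
Op 5: insert cat -> sets bits 5 10 -> bits=01010110111111
Op 6: insert hen -> sets bits 4 7 13 -> bits=01011111111111
Op 7: query owl -> checks bit6=1, bit8=1, bit12=1 (all 1) -> maybe
Op 8: query pig -> checks bit5=1, bit6=1, bit9=1 (all 1) -> maybe
Query results in order: maybe maybe

Answer: maybe maybe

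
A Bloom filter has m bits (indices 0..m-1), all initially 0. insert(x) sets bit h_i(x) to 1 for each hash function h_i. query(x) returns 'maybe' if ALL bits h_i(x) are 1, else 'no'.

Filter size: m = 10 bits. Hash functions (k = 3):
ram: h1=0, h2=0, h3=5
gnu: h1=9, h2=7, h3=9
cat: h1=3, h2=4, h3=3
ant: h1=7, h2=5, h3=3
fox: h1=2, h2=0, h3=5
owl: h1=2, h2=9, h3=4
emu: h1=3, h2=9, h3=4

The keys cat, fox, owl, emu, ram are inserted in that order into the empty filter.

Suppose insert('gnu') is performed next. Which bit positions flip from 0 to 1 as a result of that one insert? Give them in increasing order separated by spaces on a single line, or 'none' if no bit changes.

Start: bits=0000000000
After insert 'cat': sets bits 3 4 -> bits=0001100000
After insert 'fox': sets bits 0 2 5 -> bits=1011110000
After insert 'owl': sets bits 2 4 9 -> bits=1011110001
After insert 'emu': sets bits 3 4 9 -> bits=1011110001
After insert 'ram': sets bits 0 5 -> bits=1011110001
insert 'gnu' would touch bits 7 9; currently bit7=0, bit9=1
Bits that are 0 among those (would change 0->1): 7

Answer: 7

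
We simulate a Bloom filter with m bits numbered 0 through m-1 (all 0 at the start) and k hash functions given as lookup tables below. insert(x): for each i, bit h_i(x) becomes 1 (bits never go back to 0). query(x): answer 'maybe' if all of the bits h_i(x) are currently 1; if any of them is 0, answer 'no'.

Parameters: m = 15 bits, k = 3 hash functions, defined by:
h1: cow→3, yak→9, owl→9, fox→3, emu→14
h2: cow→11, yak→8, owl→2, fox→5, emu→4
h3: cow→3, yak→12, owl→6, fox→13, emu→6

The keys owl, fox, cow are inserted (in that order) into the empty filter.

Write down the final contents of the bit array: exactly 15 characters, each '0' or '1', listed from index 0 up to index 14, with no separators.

Answer: 001101100101010

Derivation:
Start: bits=000000000000000
After insert 'owl': sets bits 2 6 9 -> bits=001000100100000
After insert 'fox': sets bits 3 5 13 -> bits=001101100100010
After insert 'cow': sets bits 3 11 -> bits=001101100101010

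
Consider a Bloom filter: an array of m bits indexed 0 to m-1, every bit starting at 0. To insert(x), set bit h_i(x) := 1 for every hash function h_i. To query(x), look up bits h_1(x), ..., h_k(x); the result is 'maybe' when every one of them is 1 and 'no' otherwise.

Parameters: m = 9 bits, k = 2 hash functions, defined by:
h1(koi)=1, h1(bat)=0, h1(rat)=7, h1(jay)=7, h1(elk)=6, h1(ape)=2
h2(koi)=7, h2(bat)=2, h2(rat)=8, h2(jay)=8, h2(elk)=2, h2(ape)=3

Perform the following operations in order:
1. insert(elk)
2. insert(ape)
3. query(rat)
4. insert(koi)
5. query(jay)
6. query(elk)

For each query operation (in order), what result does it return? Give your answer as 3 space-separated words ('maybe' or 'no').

Answer: no no maybe

Derivation:
Start: bits=000000000
Op 1: insert elk -> sets bits 2 6 -> bits=001000100
Op 2: insert ape -> sets bits 2 3 -> bits=001100100
Op 3: query rat -> checks bit7=0, bit8=0 (has a 0) -> no
Op 4: insert koi -> sets bits 1 7 -> bits=011100110
Op 5: query jay -> checks bit7=1, bit8=0 (has a 0) -> no
Op 6: query elk -> checks bit2=1, bit6=1 (all 1) -> maybe
Query results in order: no no maybe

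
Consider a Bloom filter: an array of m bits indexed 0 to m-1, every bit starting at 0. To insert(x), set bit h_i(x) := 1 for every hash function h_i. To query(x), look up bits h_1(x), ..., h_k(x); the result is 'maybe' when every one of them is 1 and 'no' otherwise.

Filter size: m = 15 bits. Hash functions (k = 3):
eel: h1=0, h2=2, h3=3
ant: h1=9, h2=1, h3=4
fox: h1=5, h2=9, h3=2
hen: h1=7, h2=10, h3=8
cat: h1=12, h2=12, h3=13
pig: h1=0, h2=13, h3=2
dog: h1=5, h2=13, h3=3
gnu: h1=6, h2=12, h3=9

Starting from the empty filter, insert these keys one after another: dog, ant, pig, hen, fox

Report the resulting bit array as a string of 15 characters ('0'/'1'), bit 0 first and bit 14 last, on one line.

Start: bits=000000000000000
After insert 'dog': sets bits 3 5 13 -> bits=000101000000010
After insert 'ant': sets bits 1 4 9 -> bits=010111000100010
After insert 'pig': sets bits 0 2 13 -> bits=111111000100010
After insert 'hen': sets bits 7 8 10 -> bits=111111011110010
After insert 'fox': sets bits 2 5 9 -> bits=111111011110010

Answer: 111111011110010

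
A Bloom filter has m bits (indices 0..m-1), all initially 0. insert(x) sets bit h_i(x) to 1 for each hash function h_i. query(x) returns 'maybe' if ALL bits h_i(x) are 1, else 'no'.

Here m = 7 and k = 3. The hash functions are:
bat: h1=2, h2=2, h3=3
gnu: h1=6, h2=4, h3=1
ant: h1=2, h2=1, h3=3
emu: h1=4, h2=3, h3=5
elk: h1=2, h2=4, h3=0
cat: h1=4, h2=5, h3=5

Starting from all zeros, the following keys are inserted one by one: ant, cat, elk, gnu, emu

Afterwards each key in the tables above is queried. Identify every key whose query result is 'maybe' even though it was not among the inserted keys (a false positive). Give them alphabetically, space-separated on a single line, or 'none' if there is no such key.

Answer: bat

Derivation:
Start: bits=0000000
After insert 'ant': sets bits 1 2 3 -> bits=0111000
After insert 'cat': sets bits 4 5 -> bits=0111110
After insert 'elk': sets bits 0 2 4 -> bits=1111110
After insert 'gnu': sets bits 1 4 6 -> bits=1111111
After insert 'emu': sets bits 3 4 5 -> bits=1111111
Not inserted: bat — query each against bits=1111111:
query bat: checks bit2=1, bit3=1 (all 1) -> maybe => FALSE POSITIVE
False positives (alphabetical): bat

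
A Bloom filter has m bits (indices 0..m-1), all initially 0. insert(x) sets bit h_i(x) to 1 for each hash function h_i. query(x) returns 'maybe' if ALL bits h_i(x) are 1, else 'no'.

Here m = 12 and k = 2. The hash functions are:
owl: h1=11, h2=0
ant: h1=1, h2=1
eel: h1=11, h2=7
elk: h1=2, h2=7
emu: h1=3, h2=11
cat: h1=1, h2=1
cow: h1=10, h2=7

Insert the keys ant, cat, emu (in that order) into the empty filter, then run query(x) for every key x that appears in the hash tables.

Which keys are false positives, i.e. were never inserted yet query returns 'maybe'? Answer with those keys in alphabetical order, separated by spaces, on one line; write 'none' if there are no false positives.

Start: bits=000000000000
After insert 'ant': sets bits 1 -> bits=010000000000
After insert 'cat': sets bits 1 -> bits=010000000000
After insert 'emu': sets bits 3 11 -> bits=010100000001
Not inserted: cow eel elk owl — query each against bits=010100000001:
query cow: checks bit7=0, bit10=0 (has a 0) -> no => not a false positive
query eel: checks bit7=0, bit11=1 (has a 0) -> no => not a false positive
query elk: checks bit2=0, bit7=0 (has a 0) -> no => not a false positive
query owl: checks bit0=0, bit11=1 (has a 0) -> no => not a false positive
False positives (alphabetical): none

Answer: none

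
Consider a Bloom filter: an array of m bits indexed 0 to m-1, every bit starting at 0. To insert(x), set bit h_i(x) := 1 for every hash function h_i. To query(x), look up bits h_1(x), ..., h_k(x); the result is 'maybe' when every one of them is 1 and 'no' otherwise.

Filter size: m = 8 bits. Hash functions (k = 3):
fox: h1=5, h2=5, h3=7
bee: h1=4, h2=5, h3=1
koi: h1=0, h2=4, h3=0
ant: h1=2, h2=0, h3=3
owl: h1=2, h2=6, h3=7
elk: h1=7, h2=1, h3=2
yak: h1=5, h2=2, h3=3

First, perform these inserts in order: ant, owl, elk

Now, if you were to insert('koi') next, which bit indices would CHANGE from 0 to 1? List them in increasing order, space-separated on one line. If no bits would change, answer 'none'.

Start: bits=00000000
After insert 'ant': sets bits 0 2 3 -> bits=10110000
After insert 'owl': sets bits 2 6 7 -> bits=10110011
After insert 'elk': sets bits 1 2 7 -> bits=11110011
insert 'koi' would touch bits 0 4; currently bit0=1, bit4=0
Bits that are 0 among those (would change 0->1): 4

Answer: 4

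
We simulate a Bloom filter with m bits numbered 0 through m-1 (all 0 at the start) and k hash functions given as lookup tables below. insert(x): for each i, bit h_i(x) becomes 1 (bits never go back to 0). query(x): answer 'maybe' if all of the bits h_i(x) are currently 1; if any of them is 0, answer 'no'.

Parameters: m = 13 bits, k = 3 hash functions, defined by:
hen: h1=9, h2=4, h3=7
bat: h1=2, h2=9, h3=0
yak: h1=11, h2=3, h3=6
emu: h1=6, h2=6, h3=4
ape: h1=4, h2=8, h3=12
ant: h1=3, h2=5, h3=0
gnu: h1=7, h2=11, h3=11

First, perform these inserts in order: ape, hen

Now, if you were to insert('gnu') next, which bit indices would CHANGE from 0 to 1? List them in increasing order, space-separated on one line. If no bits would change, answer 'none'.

Start: bits=0000000000000
After insert 'ape': sets bits 4 8 12 -> bits=0000100010001
After insert 'hen': sets bits 4 7 9 -> bits=0000100111001
insert 'gnu' would touch bits 7 11; currently bit7=1, bit11=0
Bits that are 0 among those (would change 0->1): 11

Answer: 11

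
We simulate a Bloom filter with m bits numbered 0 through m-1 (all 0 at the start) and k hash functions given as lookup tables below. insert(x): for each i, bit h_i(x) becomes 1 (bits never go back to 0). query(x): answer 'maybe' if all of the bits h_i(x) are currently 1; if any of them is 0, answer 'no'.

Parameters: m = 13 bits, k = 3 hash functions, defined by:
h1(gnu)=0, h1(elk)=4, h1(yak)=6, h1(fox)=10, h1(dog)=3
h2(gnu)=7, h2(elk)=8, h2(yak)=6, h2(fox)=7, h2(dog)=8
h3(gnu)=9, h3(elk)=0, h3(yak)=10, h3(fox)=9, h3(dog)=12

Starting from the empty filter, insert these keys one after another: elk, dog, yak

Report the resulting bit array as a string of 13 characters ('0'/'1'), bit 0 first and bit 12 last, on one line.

Start: bits=0000000000000
After insert 'elk': sets bits 0 4 8 -> bits=1000100010000
After insert 'dog': sets bits 3 8 12 -> bits=1001100010001
After insert 'yak': sets bits 6 10 -> bits=1001101010101

Answer: 1001101010101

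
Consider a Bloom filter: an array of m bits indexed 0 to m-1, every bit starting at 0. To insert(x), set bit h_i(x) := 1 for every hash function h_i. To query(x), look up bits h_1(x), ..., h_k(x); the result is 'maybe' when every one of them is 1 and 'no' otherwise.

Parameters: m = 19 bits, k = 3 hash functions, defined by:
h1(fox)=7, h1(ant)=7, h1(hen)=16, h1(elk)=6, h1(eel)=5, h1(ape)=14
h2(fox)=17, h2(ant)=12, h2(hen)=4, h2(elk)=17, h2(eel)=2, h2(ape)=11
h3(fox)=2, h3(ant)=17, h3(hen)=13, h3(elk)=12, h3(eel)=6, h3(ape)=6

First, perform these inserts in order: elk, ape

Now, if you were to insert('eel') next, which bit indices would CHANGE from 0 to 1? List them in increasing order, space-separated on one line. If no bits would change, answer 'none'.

Answer: 2 5

Derivation:
Start: bits=0000000000000000000
After insert 'elk': sets bits 6 12 17 -> bits=0000001000001000010
After insert 'ape': sets bits 6 11 14 -> bits=0000001000011010010
insert 'eel' would touch bits 2 5 6; currently bit2=0, bit5=0, bit6=1
Bits that are 0 among those (would change 0->1): 2 5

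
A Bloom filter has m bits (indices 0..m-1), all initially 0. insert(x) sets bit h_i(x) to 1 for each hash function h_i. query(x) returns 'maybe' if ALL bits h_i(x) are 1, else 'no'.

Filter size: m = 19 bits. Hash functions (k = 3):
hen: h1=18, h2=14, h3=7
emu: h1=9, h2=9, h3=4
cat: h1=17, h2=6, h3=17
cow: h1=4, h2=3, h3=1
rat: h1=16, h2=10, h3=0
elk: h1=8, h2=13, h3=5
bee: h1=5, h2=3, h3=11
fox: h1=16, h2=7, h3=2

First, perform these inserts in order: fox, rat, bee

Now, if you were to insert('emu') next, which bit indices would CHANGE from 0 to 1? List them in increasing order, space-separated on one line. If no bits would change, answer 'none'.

Answer: 4 9

Derivation:
Start: bits=0000000000000000000
After insert 'fox': sets bits 2 7 16 -> bits=0010000100000000100
After insert 'rat': sets bits 0 10 16 -> bits=1010000100100000100
After insert 'bee': sets bits 3 5 11 -> bits=1011010100110000100
insert 'emu' would touch bits 4 9; currently bit4=0, bit9=0
Bits that are 0 among those (would change 0->1): 4 9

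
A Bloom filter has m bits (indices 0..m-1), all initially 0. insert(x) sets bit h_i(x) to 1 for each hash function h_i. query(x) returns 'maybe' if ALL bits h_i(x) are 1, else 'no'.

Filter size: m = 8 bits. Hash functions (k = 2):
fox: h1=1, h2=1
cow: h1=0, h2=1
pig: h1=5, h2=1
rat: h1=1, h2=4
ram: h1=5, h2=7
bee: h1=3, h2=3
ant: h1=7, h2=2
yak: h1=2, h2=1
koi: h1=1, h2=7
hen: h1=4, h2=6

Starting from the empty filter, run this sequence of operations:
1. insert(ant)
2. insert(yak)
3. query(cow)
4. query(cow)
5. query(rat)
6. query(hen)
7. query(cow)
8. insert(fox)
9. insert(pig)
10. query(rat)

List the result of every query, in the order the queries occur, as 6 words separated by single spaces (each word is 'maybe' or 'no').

Start: bits=00000000
Op 1: insert ant -> sets bits 2 7 -> bits=00100001
Op 2: insert yak -> sets bits 1 2 -> bits=01100001
Op 3: query cow -> checks bit0=0, bit1=1 (has a 0) -> no
Op 4: query cow -> checks bit0=0, bit1=1 (has a 0) -> no
Op 5: query rat -> checks bit1=1, bit4=0 (has a 0) -> no
Op 6: query hen -> checks bit4=0, bit6=0 (has a 0) -> no
Op 7: query cow -> checks bit0=0, bit1=1 (has a 0) -> no
Op 8: insert fox -> sets bits 1 -> bits=01100001
Op 9: insert pig -> sets bits 1 5 -> bits=01100101
Op 10: query rat -> checks bit1=1, bit4=0 (has a 0) -> no
Query results in order: no no no no no no

Answer: no no no no no no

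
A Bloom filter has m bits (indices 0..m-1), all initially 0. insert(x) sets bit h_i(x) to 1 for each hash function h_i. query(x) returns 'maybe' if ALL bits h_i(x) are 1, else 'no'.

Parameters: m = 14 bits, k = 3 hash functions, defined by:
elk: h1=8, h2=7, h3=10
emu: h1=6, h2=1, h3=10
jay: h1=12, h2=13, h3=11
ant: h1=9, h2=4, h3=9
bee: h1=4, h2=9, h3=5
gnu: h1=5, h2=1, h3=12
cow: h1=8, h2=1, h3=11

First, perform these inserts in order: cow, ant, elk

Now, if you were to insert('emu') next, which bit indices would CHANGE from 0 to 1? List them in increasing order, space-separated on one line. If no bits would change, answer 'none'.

Answer: 6

Derivation:
Start: bits=00000000000000
After insert 'cow': sets bits 1 8 11 -> bits=01000000100100
After insert 'ant': sets bits 4 9 -> bits=01001000110100
After insert 'elk': sets bits 7 8 10 -> bits=01001001111100
insert 'emu' would touch bits 1 6 10; currently bit1=1, bit6=0, bit10=1
Bits that are 0 among those (would change 0->1): 6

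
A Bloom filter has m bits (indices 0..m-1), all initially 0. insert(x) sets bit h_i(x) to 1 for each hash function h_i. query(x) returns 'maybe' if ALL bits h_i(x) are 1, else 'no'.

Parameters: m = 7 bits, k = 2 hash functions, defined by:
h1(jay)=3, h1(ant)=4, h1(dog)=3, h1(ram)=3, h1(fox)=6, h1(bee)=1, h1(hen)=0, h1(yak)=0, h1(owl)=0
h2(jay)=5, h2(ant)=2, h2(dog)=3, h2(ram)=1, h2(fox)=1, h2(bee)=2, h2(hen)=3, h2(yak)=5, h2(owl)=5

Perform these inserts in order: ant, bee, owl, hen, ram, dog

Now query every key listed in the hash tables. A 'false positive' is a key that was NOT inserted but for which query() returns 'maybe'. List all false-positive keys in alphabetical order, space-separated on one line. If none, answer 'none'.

Start: bits=0000000
After insert 'ant': sets bits 2 4 -> bits=0010100
After insert 'bee': sets bits 1 2 -> bits=0110100
After insert 'owl': sets bits 0 5 -> bits=1110110
After insert 'hen': sets bits 0 3 -> bits=1111110
After insert 'ram': sets bits 1 3 -> bits=1111110
After insert 'dog': sets bits 3 -> bits=1111110
Not inserted: fox jay yak — query each against bits=1111110:
query fox: checks bit1=1, bit6=0 (has a 0) -> no => not a false positive
query jay: checks bit3=1, bit5=1 (all 1) -> maybe => FALSE POSITIVE
query yak: checks bit0=1, bit5=1 (all 1) -> maybe => FALSE POSITIVE
False positives (alphabetical): jay yak

Answer: jay yak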